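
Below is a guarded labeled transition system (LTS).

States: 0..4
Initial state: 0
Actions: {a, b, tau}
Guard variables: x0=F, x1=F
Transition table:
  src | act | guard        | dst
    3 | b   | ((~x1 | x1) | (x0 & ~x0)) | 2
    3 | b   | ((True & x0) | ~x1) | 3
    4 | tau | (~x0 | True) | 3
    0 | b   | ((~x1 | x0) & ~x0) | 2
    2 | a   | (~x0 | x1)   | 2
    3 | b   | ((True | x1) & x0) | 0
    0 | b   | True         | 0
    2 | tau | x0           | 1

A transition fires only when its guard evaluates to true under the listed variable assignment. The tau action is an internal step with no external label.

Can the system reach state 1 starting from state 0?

After dropping false guards: 6 live edges.
depth 0: {0}
depth 1: {2}  now seen {0,2}
R = {0,2}

Answer: UNREACHABLE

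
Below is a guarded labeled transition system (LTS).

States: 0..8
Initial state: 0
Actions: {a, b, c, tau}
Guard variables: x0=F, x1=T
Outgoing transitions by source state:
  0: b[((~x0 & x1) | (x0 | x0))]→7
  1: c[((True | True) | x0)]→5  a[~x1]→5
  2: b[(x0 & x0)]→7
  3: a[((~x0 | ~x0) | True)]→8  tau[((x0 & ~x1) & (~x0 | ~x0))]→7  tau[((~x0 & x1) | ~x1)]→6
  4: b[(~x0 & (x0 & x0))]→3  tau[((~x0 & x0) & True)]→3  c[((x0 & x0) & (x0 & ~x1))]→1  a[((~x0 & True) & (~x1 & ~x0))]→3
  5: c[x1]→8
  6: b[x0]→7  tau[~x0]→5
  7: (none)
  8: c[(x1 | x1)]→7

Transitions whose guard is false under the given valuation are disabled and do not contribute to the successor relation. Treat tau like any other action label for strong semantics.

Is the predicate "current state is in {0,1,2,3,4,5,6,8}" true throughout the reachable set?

Answer: INVARIANT VIOLATED at state 7

Trace:
Safe = {0,1,2,3,4,5,6,8}
Reachable = {0,7}
  0: safe
  7: ✗ unsafe
counterexample path to 7: b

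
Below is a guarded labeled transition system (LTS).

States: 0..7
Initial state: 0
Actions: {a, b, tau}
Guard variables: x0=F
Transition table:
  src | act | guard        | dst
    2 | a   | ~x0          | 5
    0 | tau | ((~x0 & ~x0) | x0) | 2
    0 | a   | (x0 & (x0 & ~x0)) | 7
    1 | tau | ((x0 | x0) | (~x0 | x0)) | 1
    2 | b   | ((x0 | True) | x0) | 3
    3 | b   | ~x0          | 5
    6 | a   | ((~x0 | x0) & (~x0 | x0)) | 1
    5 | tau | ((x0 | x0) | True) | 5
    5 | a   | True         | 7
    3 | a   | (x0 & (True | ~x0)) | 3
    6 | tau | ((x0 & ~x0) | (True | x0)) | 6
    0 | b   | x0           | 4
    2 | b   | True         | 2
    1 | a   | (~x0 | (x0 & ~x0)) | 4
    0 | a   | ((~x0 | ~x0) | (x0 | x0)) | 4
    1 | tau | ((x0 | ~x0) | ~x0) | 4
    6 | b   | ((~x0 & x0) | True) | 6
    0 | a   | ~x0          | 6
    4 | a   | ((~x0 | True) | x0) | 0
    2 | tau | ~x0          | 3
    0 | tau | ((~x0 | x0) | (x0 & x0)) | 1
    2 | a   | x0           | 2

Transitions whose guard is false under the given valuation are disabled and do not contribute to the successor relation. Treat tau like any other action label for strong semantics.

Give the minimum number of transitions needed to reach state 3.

Answer: 2

Trace:
Breadth-first toward 3:
  L0 = {0}
  L1 = {1,2,4,6}
  L2 = {3,5}
3 enters at depth 2; path tau·b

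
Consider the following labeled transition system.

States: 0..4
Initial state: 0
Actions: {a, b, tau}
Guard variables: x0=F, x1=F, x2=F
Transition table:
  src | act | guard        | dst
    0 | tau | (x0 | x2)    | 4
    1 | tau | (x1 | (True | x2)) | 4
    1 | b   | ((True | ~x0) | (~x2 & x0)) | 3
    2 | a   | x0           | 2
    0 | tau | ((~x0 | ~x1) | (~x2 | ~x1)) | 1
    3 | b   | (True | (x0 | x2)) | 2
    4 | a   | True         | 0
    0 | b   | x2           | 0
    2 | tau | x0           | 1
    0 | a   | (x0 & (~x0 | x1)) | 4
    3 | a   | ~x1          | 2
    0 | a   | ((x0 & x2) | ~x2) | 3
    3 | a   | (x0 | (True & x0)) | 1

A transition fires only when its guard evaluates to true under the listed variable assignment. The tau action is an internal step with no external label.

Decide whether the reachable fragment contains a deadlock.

R = {0,1,2,3,4}
  0: a→3  tau→1  [2 out]
  1: b→3  tau→4  [2 out]
  2: ∅  [no exit]
  3: a→2  b→2  [2 out]
  4: a→0  [1 out]
witness 2: a·b

Answer: DEADLOCK at state 2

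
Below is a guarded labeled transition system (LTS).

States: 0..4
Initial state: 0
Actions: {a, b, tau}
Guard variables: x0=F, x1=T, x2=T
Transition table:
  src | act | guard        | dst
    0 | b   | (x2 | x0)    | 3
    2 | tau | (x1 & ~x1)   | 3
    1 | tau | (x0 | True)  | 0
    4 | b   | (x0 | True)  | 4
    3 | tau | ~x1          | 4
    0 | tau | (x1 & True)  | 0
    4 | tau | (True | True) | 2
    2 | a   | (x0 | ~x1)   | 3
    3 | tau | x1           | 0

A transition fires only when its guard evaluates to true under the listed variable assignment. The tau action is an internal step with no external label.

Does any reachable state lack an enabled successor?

Answer: DEADLOCK-FREE

Analysis:
R = {0,3}
  0: b→3  tau→0  [deg 2]
  3: tau→0  [deg 1]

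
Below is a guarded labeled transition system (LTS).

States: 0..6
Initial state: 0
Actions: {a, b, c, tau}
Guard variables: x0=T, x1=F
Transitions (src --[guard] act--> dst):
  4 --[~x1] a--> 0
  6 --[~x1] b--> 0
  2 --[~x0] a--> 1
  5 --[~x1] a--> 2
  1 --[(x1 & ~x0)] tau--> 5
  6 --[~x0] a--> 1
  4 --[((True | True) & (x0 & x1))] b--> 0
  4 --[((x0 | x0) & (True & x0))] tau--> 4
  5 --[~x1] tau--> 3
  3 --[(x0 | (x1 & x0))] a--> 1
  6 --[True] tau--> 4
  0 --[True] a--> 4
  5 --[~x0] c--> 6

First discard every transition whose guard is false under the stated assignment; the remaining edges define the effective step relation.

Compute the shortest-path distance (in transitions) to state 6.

BFS to 6:
  depth 0: {0}
  depth 1: {4}
6 never appears.

Answer: UNREACHABLE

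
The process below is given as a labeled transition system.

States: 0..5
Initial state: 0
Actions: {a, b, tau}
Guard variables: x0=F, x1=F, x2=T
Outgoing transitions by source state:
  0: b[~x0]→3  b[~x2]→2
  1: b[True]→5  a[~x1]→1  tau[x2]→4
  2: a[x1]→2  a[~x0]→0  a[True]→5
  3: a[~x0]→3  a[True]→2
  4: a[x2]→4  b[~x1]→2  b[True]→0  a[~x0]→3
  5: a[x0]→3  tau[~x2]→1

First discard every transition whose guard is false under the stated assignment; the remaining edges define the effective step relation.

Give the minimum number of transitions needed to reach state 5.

Answer: 3

Working:
Breadth-first toward 5:
  Layer 0: {0}
  Layer 1: {3}
  Layer 2: {2}
  Layer 3: {5}
5 enters at depth 3; path b·a·a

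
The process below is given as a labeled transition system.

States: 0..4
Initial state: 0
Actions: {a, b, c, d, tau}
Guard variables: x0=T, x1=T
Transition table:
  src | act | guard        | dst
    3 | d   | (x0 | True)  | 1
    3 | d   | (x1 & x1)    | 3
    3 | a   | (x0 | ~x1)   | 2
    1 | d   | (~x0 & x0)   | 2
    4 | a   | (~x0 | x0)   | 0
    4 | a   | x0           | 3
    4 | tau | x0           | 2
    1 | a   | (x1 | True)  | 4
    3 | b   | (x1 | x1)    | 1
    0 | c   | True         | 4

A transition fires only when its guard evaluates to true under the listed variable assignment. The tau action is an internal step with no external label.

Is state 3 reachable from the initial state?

After dropping false guards: 9 live edges.
L0 = {0}
L1 = {4}  now seen {0,4}
L2 = {2,3}  now seen {0,2,3,4}
L3 = {1}  now seen {0,1,2,3,4}
Reach set: {0,1,2,3,4}
Path to 3: c·a

Answer: REACHABLE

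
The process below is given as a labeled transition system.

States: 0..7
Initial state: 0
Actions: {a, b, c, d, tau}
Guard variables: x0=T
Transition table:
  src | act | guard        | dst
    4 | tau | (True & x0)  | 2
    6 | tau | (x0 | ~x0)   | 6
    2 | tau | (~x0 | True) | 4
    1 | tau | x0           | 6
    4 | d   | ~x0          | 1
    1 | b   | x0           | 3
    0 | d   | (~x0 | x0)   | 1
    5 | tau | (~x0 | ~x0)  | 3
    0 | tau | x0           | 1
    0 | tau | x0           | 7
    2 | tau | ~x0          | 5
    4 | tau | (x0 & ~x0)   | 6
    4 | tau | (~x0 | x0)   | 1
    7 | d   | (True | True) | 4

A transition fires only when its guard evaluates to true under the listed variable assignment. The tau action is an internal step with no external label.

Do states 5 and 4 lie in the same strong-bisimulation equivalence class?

Answer: NOT BISIMILAR

Analysis:
Compute ~ classes (split until stable):
  π0 = {{0,1,2,3,4,5,6,7}}
  π1 = {{0},{1},{2,4,6},{3,5},{7}}
  π2 = {{0},{1},{2,6},{3,5},{4},{7}}
  π3 = {{0},{1},{2},{3,5},{4},{6},{7}}
Fixed point at round 4; 7 class(es).
[5]={3,5}  [4]={4}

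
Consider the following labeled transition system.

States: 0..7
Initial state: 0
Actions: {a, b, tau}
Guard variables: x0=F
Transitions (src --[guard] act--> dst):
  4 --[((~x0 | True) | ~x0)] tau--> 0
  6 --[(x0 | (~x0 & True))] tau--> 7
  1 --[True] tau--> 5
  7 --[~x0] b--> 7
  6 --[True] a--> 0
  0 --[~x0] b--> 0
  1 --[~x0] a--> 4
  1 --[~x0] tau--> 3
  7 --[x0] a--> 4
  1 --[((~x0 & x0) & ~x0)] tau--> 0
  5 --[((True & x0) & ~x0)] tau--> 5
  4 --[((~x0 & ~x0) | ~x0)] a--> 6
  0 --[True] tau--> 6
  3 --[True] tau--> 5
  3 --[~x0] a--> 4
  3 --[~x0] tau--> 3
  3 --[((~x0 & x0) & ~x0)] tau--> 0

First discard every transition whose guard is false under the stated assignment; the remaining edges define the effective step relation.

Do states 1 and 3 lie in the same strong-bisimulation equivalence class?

Bisimulation quotient by refinement:
  π0 = {{0,1,2,3,4,5,6,7}}
  π1 = {{0},{1,3,4,6},{2,5},{7}}
  π2 = {{0},{1,3},{2,5},{4},{6},{7}}
stable after 3 split(s): 6 block(s)
class of 1: {1,3}; class of 3: {1,3}

Answer: BISIMILAR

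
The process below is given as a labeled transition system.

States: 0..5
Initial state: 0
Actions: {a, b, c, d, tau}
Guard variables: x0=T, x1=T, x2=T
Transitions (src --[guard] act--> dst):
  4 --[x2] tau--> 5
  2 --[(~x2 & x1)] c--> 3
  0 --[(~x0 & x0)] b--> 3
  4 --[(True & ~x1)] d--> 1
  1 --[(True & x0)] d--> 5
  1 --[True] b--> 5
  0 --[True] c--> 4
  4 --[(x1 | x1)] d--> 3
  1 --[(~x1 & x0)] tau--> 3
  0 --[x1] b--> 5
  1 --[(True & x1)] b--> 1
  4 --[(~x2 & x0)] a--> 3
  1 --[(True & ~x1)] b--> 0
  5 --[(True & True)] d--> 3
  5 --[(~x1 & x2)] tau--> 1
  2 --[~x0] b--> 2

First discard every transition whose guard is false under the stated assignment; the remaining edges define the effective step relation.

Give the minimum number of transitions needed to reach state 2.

Breadth-first toward 2:
  L0 = {0}
  L1 = {4,5}
  L2 = {3}
2 never appears.

Answer: UNREACHABLE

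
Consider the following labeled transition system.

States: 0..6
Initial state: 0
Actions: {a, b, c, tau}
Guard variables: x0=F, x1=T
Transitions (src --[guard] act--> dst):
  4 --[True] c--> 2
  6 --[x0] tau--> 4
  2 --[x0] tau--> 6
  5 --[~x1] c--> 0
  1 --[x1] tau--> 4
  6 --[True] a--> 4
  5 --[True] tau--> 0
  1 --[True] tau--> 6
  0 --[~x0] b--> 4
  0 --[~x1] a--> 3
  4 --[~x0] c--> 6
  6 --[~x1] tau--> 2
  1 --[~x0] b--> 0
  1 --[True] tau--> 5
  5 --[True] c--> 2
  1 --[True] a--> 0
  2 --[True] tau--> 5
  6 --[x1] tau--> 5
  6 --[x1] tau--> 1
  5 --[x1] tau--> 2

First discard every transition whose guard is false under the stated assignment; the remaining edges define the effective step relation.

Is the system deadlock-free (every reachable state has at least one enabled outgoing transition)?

Reach set: {0,1,2,4,5,6}
  0: b→4  [1 out]
  1: a→0  b→0  tau→4  tau→5  tau→6  [5 out]
  2: tau→5  [1 out]
  4: c→2  c→6  [2 out]
  5: c→2  tau→0  tau→2  [3 out]
  6: a→4  tau→1  tau→5  [3 out]

Answer: DEADLOCK-FREE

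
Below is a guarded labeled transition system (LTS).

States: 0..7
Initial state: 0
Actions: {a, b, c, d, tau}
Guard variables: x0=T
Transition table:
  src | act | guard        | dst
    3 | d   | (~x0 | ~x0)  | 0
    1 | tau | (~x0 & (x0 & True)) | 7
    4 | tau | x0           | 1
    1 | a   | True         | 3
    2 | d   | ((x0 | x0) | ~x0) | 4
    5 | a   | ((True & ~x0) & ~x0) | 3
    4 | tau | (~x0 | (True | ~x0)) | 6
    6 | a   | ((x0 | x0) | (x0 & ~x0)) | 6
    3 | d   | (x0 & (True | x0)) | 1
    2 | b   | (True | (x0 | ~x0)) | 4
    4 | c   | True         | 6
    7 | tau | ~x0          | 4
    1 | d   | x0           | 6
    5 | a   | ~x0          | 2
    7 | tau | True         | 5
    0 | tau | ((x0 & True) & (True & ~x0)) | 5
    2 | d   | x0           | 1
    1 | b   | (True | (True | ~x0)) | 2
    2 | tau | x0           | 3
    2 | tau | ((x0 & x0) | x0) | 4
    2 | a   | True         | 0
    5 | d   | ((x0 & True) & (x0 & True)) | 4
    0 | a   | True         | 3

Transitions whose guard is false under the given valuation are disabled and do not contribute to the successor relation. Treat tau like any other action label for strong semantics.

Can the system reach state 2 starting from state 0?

17 transition(s) survive guard evaluation.
Layer 0: {0}
Layer 1: {3}  total {0,3}
Layer 2: {1}  total {0,1,3}
Layer 3: {2,6}  total {0,1,2,3,6}
Layer 4: {4}  total {0,1,2,3,4,6}
Reach set: {0,1,2,3,4,6}
trace reaching 2: a·d·b

Answer: REACHABLE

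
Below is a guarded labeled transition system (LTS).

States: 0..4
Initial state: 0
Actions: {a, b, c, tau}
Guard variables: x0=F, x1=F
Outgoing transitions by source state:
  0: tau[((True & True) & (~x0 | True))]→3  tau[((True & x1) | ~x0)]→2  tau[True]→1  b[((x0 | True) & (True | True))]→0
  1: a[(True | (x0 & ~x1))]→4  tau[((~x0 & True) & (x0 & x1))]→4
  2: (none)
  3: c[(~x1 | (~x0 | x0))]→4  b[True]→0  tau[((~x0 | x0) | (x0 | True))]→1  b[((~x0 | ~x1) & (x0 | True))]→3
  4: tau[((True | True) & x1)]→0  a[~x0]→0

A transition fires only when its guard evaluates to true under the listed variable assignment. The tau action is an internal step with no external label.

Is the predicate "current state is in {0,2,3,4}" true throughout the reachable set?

Safe = {0,2,3,4}
Reach set: {0,1,2,3,4}
  0: ✓
  1: VIOLATES
  2: ✓
  3: ✓
  4: ✓
counterexample path to 1: tau

Answer: INVARIANT VIOLATED at state 1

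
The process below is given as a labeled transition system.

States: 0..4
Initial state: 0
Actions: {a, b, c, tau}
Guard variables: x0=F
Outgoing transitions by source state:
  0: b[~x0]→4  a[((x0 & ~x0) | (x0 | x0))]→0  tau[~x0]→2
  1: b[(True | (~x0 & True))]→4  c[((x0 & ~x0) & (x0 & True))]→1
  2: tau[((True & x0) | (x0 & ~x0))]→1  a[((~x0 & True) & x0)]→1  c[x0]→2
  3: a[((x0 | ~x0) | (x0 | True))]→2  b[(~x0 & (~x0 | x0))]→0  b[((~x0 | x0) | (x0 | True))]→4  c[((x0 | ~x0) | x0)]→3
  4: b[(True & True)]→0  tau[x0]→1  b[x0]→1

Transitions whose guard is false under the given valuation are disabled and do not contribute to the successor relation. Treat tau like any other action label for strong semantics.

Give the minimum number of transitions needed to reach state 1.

BFS to 1:
  depth 0: {0}
  depth 1: {2,4}
1 never appears.

Answer: UNREACHABLE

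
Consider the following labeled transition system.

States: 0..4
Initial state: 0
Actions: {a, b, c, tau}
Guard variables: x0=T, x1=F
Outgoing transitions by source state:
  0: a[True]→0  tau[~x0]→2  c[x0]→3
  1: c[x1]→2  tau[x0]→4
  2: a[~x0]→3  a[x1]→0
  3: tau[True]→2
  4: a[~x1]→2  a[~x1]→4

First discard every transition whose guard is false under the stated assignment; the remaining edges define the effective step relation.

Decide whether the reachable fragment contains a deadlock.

R = {0,2,3}
  0: a→0  c→3  [2 out]
  2: ∅  [deadlock]
  3: tau→2  [1 out]
trace reaching 2: c·tau

Answer: DEADLOCK at state 2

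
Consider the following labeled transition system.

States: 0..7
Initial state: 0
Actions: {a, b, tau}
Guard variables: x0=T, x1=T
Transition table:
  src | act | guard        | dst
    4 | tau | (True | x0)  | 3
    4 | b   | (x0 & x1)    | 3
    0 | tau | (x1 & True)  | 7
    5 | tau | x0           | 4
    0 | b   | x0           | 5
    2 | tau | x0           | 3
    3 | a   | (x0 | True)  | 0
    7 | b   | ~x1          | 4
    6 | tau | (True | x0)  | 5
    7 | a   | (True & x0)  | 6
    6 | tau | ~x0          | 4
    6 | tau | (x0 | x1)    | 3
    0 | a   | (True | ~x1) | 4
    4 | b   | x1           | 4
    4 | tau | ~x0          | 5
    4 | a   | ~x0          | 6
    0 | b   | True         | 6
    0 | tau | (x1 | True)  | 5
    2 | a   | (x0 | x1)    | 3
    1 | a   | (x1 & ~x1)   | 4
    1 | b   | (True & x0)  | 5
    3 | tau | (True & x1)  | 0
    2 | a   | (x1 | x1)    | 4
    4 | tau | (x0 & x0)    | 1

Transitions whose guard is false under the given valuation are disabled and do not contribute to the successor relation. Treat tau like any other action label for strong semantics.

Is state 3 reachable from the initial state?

Guard filter leaves 19 enabled edge(s).
depth 0: {0}
depth 1: {4,5,6,7}  now seen {0,4,5,6,7}
depth 2: {1,3}  now seen {0,1,3,4,5,6,7}
Reach set: {0,1,3,4,5,6,7}
Path to 3: b·tau

Answer: REACHABLE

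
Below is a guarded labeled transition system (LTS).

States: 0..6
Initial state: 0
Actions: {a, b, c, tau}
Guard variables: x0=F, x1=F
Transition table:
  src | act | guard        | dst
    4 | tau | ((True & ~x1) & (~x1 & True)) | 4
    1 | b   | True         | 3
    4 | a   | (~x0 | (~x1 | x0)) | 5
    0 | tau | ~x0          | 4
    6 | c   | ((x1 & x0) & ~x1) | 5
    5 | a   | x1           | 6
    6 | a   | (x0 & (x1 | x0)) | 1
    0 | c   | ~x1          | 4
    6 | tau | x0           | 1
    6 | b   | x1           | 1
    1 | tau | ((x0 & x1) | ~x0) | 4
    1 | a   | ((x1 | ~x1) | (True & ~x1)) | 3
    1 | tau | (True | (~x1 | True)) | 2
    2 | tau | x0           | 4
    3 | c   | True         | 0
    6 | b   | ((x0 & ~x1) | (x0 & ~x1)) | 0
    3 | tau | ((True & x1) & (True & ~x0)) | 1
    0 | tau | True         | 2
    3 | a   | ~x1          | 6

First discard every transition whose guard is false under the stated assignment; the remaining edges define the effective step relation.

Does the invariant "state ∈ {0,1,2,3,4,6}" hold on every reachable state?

Safe = {0,1,2,3,4,6}
Reach set: {0,2,4,5}
  0: safe
  2: safe
  4: safe
  5: ✗ unsafe
witness against invariant: tau·a → 5

Answer: INVARIANT VIOLATED at state 5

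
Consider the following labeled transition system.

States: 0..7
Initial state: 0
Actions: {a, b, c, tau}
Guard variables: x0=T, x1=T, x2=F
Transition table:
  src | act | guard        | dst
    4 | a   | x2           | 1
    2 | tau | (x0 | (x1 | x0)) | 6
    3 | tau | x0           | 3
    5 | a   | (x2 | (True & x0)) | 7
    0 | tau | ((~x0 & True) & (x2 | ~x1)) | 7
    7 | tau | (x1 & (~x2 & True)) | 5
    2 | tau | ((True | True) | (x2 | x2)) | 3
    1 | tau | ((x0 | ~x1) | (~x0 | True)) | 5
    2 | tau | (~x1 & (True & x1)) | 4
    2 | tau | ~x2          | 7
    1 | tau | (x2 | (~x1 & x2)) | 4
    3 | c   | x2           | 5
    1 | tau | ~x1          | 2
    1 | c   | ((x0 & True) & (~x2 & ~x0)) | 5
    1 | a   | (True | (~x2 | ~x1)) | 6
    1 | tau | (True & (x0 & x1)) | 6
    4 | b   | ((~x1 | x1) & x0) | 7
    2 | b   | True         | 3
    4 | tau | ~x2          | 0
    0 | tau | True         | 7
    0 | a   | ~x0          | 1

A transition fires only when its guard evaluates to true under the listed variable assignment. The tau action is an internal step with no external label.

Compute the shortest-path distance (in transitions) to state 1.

Breadth-first toward 1:
  Layer 0: {0}
  Layer 1: {7}
  Layer 2: {5}
1 never appears.

Answer: UNREACHABLE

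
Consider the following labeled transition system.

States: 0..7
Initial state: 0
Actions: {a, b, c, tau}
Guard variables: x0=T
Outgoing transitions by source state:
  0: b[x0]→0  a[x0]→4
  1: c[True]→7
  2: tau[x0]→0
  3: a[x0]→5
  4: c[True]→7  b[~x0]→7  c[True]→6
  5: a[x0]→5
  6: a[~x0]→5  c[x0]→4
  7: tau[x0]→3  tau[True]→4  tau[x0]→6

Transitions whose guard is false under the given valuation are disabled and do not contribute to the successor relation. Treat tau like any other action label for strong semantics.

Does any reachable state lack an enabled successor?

Reach set: {0,3,4,5,6,7}
  0: a→4  b→0  [2 out]
  3: a→5  [1 out]
  4: c→6  c→7  [2 out]
  5: a→5  [1 out]
  6: c→4  [1 out]
  7: tau→3  tau→4  tau→6  [3 out]

Answer: DEADLOCK-FREE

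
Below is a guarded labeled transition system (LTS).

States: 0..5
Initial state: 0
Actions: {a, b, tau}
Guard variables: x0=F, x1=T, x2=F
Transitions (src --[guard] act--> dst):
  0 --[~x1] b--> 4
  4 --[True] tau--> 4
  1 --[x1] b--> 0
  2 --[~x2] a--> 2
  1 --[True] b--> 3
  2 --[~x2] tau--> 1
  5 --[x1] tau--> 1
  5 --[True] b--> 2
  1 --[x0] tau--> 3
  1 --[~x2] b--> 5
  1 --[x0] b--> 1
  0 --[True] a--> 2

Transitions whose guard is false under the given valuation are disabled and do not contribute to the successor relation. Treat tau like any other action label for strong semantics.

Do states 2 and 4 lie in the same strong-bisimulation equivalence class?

Answer: NOT BISIMILAR

Trace:
Compute ~ classes (split until stable):
  P[0] = {{0,1,2,3,4,5}}
  P[1] = {{0},{1},{2},{3},{4},{5}}
Fixed point at round 2; 6 class(es).
2∈{2}, 4∈{4}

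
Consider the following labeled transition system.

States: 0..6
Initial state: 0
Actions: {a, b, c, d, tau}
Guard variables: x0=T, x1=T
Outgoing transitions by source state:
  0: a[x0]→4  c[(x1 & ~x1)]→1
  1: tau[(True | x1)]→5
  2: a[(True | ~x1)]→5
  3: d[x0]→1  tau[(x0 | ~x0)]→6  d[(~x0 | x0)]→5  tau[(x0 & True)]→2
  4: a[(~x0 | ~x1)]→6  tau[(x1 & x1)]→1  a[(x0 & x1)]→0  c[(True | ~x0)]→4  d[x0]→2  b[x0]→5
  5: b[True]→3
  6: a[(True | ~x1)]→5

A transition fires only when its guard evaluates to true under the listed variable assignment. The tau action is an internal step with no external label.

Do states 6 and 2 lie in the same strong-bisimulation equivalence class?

Answer: BISIMILAR

Working:
Refine partition for ~:
  P[0] = {{0,1,2,3,4,5,6}}
  P[1] = {{0,2,6},{1},{3},{4},{5}}
  P[2] = {{0},{1},{2,6},{3},{4},{5}}
stable after 3 split(s): 6 block(s)
[6]={2,6}  [2]={2,6}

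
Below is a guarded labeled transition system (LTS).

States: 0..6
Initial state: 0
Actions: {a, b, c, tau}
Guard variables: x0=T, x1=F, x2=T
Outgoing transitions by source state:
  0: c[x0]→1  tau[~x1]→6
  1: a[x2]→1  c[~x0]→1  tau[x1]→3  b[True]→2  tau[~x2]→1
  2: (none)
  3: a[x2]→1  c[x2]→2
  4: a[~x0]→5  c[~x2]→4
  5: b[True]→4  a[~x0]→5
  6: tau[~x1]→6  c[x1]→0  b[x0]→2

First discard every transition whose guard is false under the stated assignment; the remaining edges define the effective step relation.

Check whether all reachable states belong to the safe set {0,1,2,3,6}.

Safe = {0,1,2,3,6}
R = {0,1,2,6}
  0: ok
  1: ok
  2: ok
  6: ok

Answer: INVARIANT HOLDS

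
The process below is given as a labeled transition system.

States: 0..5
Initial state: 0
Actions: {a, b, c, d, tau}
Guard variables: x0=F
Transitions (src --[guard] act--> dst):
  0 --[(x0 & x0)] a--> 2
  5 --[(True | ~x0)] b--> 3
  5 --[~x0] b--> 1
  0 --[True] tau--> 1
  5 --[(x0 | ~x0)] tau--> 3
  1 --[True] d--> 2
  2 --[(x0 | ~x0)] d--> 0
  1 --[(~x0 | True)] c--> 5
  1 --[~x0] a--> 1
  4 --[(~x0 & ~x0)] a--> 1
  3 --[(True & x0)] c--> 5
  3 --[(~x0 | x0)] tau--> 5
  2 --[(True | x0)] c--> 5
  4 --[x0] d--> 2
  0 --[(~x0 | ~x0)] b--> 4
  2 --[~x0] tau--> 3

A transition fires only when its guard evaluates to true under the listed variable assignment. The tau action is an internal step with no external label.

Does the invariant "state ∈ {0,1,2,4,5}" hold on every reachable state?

Allowed set {0,1,2,4,5}
R = {0,1,2,3,4,5}
  0: ✓
  1: ✓
  2: ✓
  3: VIOLATES
  4: ✓
  5: ✓
reach 3 via tau·d·tau — violates

Answer: INVARIANT VIOLATED at state 3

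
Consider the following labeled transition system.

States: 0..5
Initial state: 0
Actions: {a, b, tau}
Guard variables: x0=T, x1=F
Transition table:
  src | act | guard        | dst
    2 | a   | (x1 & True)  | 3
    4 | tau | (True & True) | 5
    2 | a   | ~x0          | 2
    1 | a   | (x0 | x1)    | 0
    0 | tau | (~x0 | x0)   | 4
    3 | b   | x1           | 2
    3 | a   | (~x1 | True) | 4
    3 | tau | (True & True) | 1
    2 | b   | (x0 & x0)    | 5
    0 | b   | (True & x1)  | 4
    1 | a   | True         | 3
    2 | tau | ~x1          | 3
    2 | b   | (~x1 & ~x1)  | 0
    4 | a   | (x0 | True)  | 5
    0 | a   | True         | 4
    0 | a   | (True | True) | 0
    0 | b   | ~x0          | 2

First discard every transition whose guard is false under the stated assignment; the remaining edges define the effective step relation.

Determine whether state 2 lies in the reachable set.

12 transition(s) survive guard evaluation.
Layer 0: {0}
Layer 1: {4}  now seen {0,4}
Layer 2: {5}  now seen {0,4,5}
Reach set: {0,4,5}

Answer: UNREACHABLE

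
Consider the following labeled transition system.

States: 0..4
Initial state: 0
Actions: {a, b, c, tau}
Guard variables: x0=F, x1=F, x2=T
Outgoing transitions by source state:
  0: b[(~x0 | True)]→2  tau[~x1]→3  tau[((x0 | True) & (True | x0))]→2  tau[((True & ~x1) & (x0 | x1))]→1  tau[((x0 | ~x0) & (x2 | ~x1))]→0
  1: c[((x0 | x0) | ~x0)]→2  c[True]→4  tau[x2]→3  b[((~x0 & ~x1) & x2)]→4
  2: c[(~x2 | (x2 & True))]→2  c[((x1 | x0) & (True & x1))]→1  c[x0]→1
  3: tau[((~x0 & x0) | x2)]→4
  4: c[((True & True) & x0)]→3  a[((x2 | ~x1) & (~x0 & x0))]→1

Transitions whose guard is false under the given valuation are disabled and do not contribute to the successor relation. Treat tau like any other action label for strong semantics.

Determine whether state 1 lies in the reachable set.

Answer: UNREACHABLE

Working:
10 transition(s) survive guard evaluation.
Layer 0: {0}
Layer 1: {2,3}  total {0,2,3}
Layer 2: {4}  total {0,2,3,4}
Reach set: {0,2,3,4}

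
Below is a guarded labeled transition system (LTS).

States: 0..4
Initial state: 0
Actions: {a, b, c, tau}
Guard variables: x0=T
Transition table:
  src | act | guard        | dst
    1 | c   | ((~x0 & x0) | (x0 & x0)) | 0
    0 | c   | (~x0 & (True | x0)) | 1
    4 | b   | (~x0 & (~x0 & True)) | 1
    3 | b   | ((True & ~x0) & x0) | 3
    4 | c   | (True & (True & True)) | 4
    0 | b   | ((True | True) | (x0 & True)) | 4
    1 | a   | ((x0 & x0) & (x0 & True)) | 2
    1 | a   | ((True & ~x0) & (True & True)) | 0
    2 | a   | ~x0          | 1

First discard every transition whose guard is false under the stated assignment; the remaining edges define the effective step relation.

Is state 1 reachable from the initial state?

4 transition(s) survive guard evaluation.
L0 = {0}
L1 = {4}  total {0,4}
Reachable = {0,4}

Answer: UNREACHABLE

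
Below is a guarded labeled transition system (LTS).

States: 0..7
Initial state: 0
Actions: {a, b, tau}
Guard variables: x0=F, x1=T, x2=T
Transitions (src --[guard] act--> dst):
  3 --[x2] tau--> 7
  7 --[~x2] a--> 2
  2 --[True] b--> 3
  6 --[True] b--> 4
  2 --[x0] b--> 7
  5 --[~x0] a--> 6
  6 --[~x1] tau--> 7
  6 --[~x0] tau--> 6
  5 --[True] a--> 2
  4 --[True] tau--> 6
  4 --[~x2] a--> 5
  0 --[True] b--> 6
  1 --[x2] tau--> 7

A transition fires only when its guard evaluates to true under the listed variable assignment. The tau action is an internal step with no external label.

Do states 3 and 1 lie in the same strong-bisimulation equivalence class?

Refine partition for ~:
  round 0: {{0,1,2,3,4,5,6,7}}
  round 1: {{0,2},{1,3,4},{5},{6},{7}}
  round 2: {{0},{1,3},{2},{4},{5},{6},{7}}
stable after 3 split(s): 7 block(s)
class of 3: {1,3}; class of 1: {1,3}

Answer: BISIMILAR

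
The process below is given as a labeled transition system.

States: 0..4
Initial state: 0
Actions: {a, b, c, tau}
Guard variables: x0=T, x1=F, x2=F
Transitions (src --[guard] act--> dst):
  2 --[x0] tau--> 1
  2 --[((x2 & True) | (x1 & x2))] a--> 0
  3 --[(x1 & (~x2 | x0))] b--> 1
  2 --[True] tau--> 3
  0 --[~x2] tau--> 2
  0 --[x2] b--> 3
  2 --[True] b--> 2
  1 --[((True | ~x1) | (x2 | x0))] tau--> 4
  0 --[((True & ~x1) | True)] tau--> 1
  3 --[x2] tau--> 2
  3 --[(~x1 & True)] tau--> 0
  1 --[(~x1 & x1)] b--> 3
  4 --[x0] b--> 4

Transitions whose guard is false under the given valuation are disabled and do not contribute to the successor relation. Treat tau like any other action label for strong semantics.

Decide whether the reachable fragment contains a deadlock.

R = {0,1,2,3,4}
  0: tau→1  tau→2  [2 exit(s)]
  1: tau→4  [1 exit(s)]
  2: b→2  tau→1  tau→3  [3 exit(s)]
  3: tau→0  [1 exit(s)]
  4: b→4  [1 exit(s)]

Answer: DEADLOCK-FREE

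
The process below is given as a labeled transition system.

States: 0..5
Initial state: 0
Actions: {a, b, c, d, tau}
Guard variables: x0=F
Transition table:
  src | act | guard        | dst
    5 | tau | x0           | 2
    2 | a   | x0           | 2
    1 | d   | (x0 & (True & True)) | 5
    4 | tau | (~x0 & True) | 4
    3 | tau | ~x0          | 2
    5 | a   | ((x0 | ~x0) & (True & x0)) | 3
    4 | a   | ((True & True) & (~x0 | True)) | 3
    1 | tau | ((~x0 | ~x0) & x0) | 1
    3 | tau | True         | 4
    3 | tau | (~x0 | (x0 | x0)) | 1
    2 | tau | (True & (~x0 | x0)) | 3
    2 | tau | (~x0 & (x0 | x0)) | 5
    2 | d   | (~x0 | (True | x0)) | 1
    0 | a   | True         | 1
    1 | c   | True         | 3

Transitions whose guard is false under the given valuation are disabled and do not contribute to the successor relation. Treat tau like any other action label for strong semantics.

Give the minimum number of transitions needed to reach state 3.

Answer: 2

Analysis:
BFS to 3:
  L0 = {0}
  L1 = {1}
  L2 = {3}
depth(3)=2, e.g. a·c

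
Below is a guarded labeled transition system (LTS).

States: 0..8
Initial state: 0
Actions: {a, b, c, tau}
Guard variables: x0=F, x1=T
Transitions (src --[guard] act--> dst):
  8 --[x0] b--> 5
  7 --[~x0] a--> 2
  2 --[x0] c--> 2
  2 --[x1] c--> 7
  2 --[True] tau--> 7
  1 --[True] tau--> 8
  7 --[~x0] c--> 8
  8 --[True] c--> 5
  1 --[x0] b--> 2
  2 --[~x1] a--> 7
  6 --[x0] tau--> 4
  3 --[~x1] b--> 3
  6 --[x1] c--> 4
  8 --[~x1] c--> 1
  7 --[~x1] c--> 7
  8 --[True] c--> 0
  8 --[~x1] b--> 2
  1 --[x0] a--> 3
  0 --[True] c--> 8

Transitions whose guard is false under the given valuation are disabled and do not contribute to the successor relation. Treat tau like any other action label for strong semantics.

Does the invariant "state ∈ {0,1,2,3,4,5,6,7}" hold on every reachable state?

Answer: INVARIANT VIOLATED at state 8

Trace:
Allowed set {0,1,2,3,4,5,6,7}
Reachable = {0,5,8}
  0: safe
  5: safe
  8: ✗ unsafe
reach 8 via c — violates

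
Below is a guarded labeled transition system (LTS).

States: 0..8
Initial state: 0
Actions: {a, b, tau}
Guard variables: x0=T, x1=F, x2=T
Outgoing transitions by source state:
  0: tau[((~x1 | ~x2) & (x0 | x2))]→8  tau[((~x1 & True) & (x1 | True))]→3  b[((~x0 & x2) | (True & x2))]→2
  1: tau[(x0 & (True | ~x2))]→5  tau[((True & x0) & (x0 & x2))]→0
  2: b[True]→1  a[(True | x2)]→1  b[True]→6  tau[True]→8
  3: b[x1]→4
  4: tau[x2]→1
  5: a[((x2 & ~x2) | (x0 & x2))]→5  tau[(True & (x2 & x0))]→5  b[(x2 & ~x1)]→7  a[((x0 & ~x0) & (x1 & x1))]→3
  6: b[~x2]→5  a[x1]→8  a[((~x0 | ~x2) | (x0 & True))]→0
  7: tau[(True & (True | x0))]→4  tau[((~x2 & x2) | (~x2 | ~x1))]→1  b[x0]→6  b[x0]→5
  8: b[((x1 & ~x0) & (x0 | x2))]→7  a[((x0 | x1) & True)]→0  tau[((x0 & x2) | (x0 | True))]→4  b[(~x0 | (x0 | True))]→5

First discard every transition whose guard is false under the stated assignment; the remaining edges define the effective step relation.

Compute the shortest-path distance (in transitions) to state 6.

Layered search for 6:
  L0 = {0}
  L1 = {2,3,8}
  L2 = {1,4,5,6}
depth(6)=2, e.g. b·b

Answer: 2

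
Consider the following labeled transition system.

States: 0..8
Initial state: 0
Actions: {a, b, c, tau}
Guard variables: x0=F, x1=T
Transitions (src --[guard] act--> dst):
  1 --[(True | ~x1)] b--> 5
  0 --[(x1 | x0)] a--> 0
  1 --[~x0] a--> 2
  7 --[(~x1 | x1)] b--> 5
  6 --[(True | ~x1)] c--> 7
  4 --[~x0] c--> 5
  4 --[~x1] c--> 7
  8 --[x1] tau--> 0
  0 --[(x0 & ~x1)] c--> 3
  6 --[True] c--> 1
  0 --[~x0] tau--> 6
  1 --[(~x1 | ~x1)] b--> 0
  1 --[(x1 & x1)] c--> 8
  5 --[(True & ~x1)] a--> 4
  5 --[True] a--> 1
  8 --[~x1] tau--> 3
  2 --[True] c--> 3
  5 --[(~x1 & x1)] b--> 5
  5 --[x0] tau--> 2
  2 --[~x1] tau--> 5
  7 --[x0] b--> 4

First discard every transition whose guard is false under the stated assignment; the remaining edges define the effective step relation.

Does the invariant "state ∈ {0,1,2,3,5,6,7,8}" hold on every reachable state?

Safe = {0,1,2,3,5,6,7,8}
R = {0,1,2,3,5,6,7,8}
  0: safe
  1: safe
  2: safe
  3: safe
  5: safe
  6: safe
  7: safe
  8: safe

Answer: INVARIANT HOLDS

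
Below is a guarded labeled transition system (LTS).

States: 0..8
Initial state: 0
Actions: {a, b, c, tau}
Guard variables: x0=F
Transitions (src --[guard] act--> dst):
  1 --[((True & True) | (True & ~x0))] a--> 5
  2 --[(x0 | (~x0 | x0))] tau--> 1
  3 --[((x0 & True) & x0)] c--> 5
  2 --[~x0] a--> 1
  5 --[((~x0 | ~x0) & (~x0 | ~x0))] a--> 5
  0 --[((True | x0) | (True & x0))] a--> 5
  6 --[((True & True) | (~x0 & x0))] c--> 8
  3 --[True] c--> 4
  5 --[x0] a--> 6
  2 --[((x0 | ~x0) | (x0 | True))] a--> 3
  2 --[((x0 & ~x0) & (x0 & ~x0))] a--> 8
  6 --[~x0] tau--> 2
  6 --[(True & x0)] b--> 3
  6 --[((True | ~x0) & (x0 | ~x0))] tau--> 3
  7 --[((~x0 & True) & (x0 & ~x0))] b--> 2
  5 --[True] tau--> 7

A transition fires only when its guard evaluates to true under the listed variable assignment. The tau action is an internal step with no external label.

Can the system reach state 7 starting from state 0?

Answer: REACHABLE

Working:
After dropping false guards: 11 live edges.
depth 0: {0}
depth 1: {5}  now seen {0,5}
depth 2: {7}  now seen {0,5,7}
Reach set: {0,5,7}
Path to 7: a·tau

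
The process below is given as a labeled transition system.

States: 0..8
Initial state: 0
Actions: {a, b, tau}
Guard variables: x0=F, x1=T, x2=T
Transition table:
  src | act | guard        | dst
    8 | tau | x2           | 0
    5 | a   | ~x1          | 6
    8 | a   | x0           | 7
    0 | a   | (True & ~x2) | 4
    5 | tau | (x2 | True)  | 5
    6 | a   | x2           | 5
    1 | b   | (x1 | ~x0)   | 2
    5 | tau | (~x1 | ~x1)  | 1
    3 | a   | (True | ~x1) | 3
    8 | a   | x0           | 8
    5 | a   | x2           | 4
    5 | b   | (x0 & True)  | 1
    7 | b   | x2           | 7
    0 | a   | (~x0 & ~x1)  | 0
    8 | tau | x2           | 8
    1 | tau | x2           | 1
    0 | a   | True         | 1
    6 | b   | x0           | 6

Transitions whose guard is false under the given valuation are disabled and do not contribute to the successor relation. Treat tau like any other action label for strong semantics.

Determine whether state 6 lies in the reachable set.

10 transition(s) survive guard evaluation.
L0 = {0}
L1 = {1}  cumulative {0,1}
L2 = {2}  cumulative {0,1,2}
Reachable = {0,1,2}

Answer: UNREACHABLE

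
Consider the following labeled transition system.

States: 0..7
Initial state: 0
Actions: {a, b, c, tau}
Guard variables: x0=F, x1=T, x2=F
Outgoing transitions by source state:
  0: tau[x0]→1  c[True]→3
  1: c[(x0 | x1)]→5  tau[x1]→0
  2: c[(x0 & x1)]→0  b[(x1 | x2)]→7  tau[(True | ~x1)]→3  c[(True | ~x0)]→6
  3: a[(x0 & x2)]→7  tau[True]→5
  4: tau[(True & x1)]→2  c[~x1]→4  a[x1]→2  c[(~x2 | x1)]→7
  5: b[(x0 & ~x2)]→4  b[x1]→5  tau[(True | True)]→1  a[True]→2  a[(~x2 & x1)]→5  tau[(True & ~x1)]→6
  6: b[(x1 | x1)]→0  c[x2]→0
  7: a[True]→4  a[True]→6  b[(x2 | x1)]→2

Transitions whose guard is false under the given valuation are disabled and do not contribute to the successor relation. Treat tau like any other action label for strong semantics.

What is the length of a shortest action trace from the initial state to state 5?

BFS to 5:
  depth 0: {0}
  depth 1: {3}
  depth 2: {5}
5 enters at depth 2; path c·tau

Answer: 2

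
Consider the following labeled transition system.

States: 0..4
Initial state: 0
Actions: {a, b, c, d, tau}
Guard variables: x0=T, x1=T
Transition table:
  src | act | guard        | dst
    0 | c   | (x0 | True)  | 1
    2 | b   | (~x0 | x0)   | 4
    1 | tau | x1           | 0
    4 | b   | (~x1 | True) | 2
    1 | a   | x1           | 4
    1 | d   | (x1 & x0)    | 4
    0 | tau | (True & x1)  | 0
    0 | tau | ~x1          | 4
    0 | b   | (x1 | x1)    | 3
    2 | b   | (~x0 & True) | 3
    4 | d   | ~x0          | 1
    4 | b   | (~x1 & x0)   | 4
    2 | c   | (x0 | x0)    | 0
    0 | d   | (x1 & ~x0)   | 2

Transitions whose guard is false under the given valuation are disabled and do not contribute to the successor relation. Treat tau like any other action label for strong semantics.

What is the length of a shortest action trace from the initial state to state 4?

Answer: 2

Trace:
BFS to 4:
  depth 0: {0}
  depth 1: {1,3}
  depth 2: {4}
first hit 4 at d=2 via c·a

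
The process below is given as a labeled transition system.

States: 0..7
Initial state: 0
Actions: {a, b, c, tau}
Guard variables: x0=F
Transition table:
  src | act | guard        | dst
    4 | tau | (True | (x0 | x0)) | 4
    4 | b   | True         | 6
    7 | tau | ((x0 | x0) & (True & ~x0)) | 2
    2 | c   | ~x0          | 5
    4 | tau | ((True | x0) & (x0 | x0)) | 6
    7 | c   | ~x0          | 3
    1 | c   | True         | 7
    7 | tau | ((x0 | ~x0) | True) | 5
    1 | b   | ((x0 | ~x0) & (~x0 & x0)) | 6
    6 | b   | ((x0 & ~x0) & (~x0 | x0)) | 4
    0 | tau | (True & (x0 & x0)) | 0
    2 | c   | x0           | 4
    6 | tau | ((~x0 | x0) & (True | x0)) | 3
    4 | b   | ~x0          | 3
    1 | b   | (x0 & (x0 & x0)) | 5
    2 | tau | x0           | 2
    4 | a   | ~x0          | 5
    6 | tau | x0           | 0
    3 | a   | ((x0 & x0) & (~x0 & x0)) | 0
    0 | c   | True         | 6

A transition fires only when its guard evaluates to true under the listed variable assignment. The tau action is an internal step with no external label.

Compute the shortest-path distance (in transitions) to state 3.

Layered search for 3:
  L0 = {0}
  L1 = {6}
  L2 = {3}
3 enters at depth 2; path c·tau

Answer: 2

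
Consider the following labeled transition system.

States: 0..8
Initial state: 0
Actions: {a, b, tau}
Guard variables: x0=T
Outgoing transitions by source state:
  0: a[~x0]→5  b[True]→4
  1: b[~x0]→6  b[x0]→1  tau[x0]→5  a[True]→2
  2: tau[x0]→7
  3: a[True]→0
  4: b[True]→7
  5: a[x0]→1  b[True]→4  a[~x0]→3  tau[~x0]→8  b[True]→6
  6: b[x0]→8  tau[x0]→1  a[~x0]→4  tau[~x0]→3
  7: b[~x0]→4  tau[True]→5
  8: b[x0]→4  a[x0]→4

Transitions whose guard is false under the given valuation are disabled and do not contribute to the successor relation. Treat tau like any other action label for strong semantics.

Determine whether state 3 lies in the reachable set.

Answer: UNREACHABLE

Working:
After dropping false guards: 15 live edges.
Layer 0: {0}
Layer 1: {4}  total {0,4}
Layer 2: {7}  total {0,4,7}
Layer 3: {5}  total {0,4,5,7}
Layer 4: {1,6}  total {0,1,4,5,6,7}
Layer 5: {2,8}  total {0,1,2,4,5,6,7,8}
R = {0,1,2,4,5,6,7,8}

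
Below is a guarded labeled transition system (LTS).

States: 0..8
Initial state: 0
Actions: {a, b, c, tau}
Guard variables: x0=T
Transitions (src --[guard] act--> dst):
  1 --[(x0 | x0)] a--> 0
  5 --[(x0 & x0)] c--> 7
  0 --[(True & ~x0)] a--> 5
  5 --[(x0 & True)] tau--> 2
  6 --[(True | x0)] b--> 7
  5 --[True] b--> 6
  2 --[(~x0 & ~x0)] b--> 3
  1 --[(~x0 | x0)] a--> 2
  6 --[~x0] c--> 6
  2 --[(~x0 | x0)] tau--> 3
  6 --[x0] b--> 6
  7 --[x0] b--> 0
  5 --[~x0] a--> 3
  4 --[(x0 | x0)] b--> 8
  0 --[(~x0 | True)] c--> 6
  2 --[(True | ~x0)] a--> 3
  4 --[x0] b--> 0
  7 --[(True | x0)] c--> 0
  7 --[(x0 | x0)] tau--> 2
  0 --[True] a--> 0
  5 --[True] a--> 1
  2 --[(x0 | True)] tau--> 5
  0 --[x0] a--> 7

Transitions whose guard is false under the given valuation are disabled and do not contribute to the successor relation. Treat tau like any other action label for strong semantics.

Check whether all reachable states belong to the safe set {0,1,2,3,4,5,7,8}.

Inv-set: {0,1,2,3,4,5,7,8}
Reachable = {0,1,2,3,5,6,7}
  0: ✓
  1: ✓
  2: ✓
  3: ✓
  5: ✓
  6: ✗ unsafe
  7: ✓
reach 6 via c — violates

Answer: INVARIANT VIOLATED at state 6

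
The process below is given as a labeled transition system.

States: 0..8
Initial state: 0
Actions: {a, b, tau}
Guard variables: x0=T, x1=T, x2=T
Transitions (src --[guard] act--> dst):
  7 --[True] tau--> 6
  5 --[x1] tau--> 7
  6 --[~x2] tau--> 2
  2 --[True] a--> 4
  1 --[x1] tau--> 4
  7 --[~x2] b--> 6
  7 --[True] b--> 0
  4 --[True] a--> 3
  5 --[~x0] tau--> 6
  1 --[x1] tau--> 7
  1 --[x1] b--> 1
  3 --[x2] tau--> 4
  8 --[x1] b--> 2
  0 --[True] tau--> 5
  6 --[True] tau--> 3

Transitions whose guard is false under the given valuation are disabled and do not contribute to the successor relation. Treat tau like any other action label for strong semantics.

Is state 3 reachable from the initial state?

After dropping false guards: 12 live edges.
Layer 0: {0}
Layer 1: {5}  cumulative {0,5}
Layer 2: {7}  cumulative {0,5,7}
Layer 3: {6}  cumulative {0,5,6,7}
Layer 4: {3}  cumulative {0,3,5,6,7}
Layer 5: {4}  cumulative {0,3,4,5,6,7}
Reach set: {0,3,4,5,6,7}
Path to 3: tau·tau·tau·tau

Answer: REACHABLE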